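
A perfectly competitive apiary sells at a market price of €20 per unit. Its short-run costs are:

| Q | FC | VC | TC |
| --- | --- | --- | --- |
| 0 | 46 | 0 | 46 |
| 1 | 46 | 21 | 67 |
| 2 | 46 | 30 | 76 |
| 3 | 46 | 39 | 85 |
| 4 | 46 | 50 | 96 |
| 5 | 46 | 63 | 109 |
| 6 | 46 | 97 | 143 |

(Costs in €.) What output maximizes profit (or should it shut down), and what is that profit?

Q = 5; profit = -€9

Tabulate TR − TC: Q=0: -46; Q=1: -47; Q=2: -36; Q=3: -25; Q=4: -16; Q=5: -9; Q=6: -23.
Profit is maximized at Q = 5. AVC there is 63/5 = €12.60 ≤ P, so producing beats shutting down (which would give -€46).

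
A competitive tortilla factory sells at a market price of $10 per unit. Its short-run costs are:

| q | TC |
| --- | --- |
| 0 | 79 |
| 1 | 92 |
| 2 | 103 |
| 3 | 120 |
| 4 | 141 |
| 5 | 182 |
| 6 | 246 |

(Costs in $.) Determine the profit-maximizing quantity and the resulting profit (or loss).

q = 0 (shut down); profit = -$79

Profit at each row (π = 10q − TC): q=0: -79; q=1: -82; q=2: -83; q=3: -90; q=4: -101; q=5: -132; q=6: -186.
Profit is highest at q = 0. Equivalently, the lowest AVC in the table is 24/2 ≈ $12 at q = 2, and P = $10 falls below it — price never covers variable cost, so the firm shuts down and loses only its fixed cost.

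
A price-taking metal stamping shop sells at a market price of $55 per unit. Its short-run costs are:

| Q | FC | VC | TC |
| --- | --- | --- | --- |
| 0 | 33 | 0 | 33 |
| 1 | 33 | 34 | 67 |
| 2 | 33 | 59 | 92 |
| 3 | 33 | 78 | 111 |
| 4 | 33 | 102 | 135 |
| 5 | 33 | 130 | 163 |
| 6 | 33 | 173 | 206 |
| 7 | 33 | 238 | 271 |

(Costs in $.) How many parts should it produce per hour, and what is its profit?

Compute π = P·Q − TC at each output: Q=0: -33; Q=1: -12; Q=2: 18; Q=3: 54; Q=4: 85; Q=5: 112; Q=6: 124; Q=7: 114.
Profit is maximized at Q = 6. AVC there is 173/6 = $28.83 ≤ P, so producing beats shutting down (which would give -$33).

Q = 6; profit = $124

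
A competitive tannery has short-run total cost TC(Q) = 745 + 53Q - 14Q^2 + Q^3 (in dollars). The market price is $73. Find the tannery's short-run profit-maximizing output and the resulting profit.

Profit = -$145 at Q = 10

AVC = 53 - 14Q + Q^2 has its minimum $4 at Q = 7; price $73 clears that bar, so the firm operates.
With MC = 53 - 28Q + 3Q^2, P = MC on the upward-sloping part at Q* = 10.
TR = 73·10 = 730. TC = 745 + 130 = 875. Profit = 730 − 875 = -$145.
By producing, the firm covers all variable cost plus $600 of fixed cost; shutting down would lose the full $745.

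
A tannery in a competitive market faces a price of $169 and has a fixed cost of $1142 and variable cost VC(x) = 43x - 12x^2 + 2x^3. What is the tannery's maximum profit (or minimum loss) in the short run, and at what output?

AVC = 43 - 12x + 2x^2; min AVC = $25 at x = 3. Since P = $169 ≥ min AVC, the firm produces.
With MC = 43 - 24x + 6x^2, P = MC on the upward-sloping part at x* = 7.
TR = 169·7 = 1183. TC = 1142 + 399 = 1541. Profit = 1183 − 1541 = -$358.
Shutting down would mean losing the fixed cost of $1142, so operating at a loss of $358 is better by $784.

Profit = -$358 at x = 7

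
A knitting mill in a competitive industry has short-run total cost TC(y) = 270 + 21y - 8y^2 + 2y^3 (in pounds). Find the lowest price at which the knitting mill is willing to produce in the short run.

Short-run supply begins at min AVC. From VC = 21y - 8y^2 + 2y^3, AVC = 21 - 8y + 2y^2.
At the minimum of AVC, MC = AVC. MC = 21 - 16y + 6y^2; setting MC = AVC gives 4y^2 - 8y = 0, so y = 2. min AVC = 13.
So the shutdown price is £13.

£13 per unit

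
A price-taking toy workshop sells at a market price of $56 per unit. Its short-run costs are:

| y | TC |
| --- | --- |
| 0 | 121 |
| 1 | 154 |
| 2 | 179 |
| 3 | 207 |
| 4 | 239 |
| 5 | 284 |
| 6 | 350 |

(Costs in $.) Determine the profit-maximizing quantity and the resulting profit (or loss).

y = 5; profit = -$4

Tabulate TR − TC: y=0: -121; y=1: -98; y=2: -67; y=3: -39; y=4: -15; y=5: -4; y=6: -14.
Profit is maximized at y = 5. AVC there is 163/5 = $32.60 ≤ P, so producing beats shutting down (which would give -$121).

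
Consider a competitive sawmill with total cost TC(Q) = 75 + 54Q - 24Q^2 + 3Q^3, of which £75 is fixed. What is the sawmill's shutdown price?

£6 per unit

The shutdown price is the minimum of AVC. VC = 54Q - 24Q^2 + 3Q^3, so AVC = 54 - 24Q + 3Q^2.
At the minimum of AVC, MC = AVC. MC = 54 - 48Q + 9Q^2; setting MC = AVC gives 6Q^2 - 24Q = 0, so Q = 4. min AVC = 6.
So the shutdown price is £6.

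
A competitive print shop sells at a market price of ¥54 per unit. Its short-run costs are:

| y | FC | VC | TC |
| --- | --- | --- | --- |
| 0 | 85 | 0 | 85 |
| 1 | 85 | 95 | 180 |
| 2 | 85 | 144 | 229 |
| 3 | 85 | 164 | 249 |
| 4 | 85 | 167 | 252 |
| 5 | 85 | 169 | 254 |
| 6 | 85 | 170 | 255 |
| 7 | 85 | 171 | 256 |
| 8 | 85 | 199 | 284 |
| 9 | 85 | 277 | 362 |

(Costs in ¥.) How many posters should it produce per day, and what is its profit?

y = 8; profit = ¥148

Profit at each row (π = 54y − TC): y=0: -85; y=1: -126; y=2: -121; y=3: -87; y=4: -36; y=5: 16; y=6: 69; y=7: 122; y=8: 148; y=9: 124.
Profit is maximized at y = 8. AVC there is 199/8 = ¥24.88 ≤ P, so producing beats shutting down (which would give -¥85).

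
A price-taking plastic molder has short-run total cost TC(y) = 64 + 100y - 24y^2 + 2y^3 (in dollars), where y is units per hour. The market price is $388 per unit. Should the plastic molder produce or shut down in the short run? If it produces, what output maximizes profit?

Produce at y = 12

Strip out fixed cost: VC = 100y - 24y^2 + 2y^3. Then AVC = 100 - 24y + 2y^2 and MC = 100 - 48y + 6y^2.
The AVC parabola has its vertex at y = 24/4 = 6, where AVC = 100 - 24·6 + 2·6^2 = $28.
Because $388 ≥ $28, revenue can cover variable cost; the firm operates.
Solving P = MC: -288 - 48y + 6y^2 = 0 ⇒ y = -4 or 12. On the upward-sloping branch, y* = 12.
Check: AVC at y = 12 is $100 ≤ P, so revenue covers variable cost.
Profit = P·y − TC = 388·12 − 1264 = $3392.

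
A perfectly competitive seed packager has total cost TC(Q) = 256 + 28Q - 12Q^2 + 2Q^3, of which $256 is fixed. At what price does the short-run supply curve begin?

$10 per unit

Short-run supply begins at min AVC. From VC = 28Q - 12Q^2 + 2Q^3, AVC = 28 - 12Q + 2Q^2.
At the minimum of AVC, MC = AVC. MC = 28 - 24Q + 6Q^2; setting MC = AVC gives 4Q^2 - 12Q = 0, so Q = 3. min AVC = 10.
The firm shuts down for any P below $10.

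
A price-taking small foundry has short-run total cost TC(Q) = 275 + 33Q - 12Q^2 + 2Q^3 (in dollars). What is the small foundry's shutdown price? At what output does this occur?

Short-run supply begins at min AVC. From VC = 33Q - 12Q^2 + 2Q^3, AVC = 33 - 12Q + 2Q^2.
dAVC/dQ = -12 + 4Q = 0 gives Q = 3. min AVC = 33 - 12·3 + 2·3^2 = 15.
The firm shuts down for any P below $15.

$15 per unit, at Q = 3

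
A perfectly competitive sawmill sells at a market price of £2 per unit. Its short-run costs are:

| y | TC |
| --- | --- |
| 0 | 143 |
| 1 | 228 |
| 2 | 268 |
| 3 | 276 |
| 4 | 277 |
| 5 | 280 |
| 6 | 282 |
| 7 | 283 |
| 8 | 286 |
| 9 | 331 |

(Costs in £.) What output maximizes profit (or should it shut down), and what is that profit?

Tabulate TR − TC: y=0: -143; y=1: -226; y=2: -264; y=3: -270; y=4: -269; y=5: -270; y=6: -270; y=7: -269; y=8: -270; y=9: -313.
Profit is highest at y = 0. Equivalently, the lowest AVC in the table is 143/8 ≈ £17.88 at y = 8, and P = £2 falls below it — price never covers variable cost, so the firm shuts down and loses only its fixed cost.

y = 0 (shut down); profit = -£143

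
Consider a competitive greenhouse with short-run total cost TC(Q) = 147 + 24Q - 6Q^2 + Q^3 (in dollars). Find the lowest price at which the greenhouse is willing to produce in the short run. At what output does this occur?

The shutdown price is the minimum of AVC. VC = 24Q - 6Q^2 + Q^3, so AVC = 24 - 6Q + Q^2.
dAVC/dQ = -6 + 2Q = 0 gives Q = 3. min AVC = 24 - 6·3 + 3^2 = 15.
For P < $15 the firm produces nothing.

$15 per unit, at Q = 3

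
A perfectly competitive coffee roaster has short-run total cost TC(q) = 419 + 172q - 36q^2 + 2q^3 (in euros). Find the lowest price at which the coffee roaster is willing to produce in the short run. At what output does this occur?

The firm shuts down when price falls below the minimum of average variable cost. AVC = VC/q = 172 - 36q + 2q^2.
dAVC/dq = -36 + 4q = 0 gives q = 9. min AVC = 172 - 36·9 + 2·9^2 = 10.
So the shutdown price is €10.

€10 per unit, at q = 9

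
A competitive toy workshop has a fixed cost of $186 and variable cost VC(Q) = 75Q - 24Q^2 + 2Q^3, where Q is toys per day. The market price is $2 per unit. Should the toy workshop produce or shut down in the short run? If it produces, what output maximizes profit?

Variable cost is VC = 75Q - 24Q^2 + 2Q^3, so AVC = VC/Q = 75 - 24Q + 2Q^2 and MC = dTC/dQ = 75 - 48Q + 6Q^2.
AVC hits its minimum where MC = AVC, at Q = 6, giving min AVC = 75 - 24·6 + 2·6^2 = $3.
P = $2 lies below min AVC = $3; no output level covers variable cost.
The firm minimizes its loss by shutting down and losing only its fixed cost of $186.

Shut down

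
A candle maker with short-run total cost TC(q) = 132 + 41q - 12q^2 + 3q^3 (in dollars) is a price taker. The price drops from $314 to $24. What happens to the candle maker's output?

Output falls from 7 to 0 (the firm shuts down)

MC = 41 - 24q + 9q^2; the shutdown threshold is min AVC = $29 (at q = 2).
With P = $314 above the shutdown price, P = MC gives q = 7.
At P = $24 < min AVC = $29, price no longer covers variable cost at any output, so the firm shuts down: q = 0.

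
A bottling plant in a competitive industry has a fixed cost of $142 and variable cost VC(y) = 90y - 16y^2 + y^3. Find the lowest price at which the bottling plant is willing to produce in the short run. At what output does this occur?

Short-run supply begins at min AVC. From VC = 90y - 16y^2 + y^3, AVC = 90 - 16y + y^2.
At the minimum of AVC, MC = AVC. MC = 90 - 32y + 3y^2; setting MC = AVC gives 2y^2 - 16y = 0, so y = 8. min AVC = 26.
So the shutdown price is $26.

$26 per unit, at y = 8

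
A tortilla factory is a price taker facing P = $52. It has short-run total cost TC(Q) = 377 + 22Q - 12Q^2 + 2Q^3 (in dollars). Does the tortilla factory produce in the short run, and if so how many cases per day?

Produce at Q = 5

From TC, MC = TC'(Q) = 22 - 24Q + 6Q^2 and AVC = VC/Q = 22 - 12Q + 2Q^2.
AVC hits its minimum where MC = AVC, at Q = 3, giving min AVC = 22 - 12·3 + 2·3^2 = $4.
P = $52 exceeds min AVC = $4, so the firm stays open.
Solving P = MC: -30 - 24Q + 6Q^2 = 0 ⇒ Q = -1 or 5. On the upward-sloping branch, Q* = 5.
Check: AVC at Q = 5 is $12 ≤ P, so revenue covers variable cost.
Profit = P·Q − TC = 52·5 − 437 = -$177, a loss, but smaller than the $377 fixed cost the firm would lose by shutting down.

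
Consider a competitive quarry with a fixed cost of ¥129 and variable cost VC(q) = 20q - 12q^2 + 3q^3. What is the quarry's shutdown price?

The shutdown price is the minimum of AVC. VC = 20q - 12q^2 + 3q^3, so AVC = 20 - 12q + 3q^2.
At the minimum of AVC, MC = AVC. MC = 20 - 24q + 9q^2; setting MC = AVC gives 6q^2 - 12q = 0, so q = 2. min AVC = 8.
The firm shuts down for any P below ¥8.

¥8 per unit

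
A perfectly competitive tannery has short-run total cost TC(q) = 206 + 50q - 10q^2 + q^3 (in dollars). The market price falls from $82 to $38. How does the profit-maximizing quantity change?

MC = 50 - 20q + 3q^2; the shutdown threshold is min AVC = $25 (at q = 5).
With P = $82 above the shutdown price, P = MC gives q = 8.
At P = $38 ≥ min AVC, set P = MC: q = 6. The firm stays open but cuts output.

Output falls from 8 to 6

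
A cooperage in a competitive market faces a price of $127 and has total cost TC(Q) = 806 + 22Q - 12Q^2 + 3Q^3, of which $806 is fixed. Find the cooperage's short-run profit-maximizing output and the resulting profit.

Profit = -$356 at Q = 5

AVC = 22 - 12Q + 3Q^2; min AVC = $10 at Q = 2. Since P = $127 ≥ min AVC, the firm produces.
MC = 22 - 24Q + 9Q^2. Setting P = MC and taking the root on the rising branch gives Q* = 5.
TR = 127·5 = 635. TC = 806 + 185 = 991. Profit = 635 − 991 = -$356.
That loss of $356 beats the $806 the firm would lose by shutting down; producing recovers $450 of fixed cost.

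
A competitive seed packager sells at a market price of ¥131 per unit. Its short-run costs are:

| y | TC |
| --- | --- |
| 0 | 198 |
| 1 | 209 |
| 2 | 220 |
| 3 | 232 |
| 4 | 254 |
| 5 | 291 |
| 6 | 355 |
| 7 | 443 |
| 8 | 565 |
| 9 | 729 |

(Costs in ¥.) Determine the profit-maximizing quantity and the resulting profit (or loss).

y = 8; profit = ¥483

Compute π = P·y − TC at each output: y=0: -198; y=1: -78; y=2: 42; y=3: 161; y=4: 270; y=5: 364; y=6: 431; y=7: 474; y=8: 483; y=9: 450.
Profit is maximized at y = 8. AVC there is 367/8 = ¥45.88 ≤ P, so producing beats shutting down (which would give -¥198).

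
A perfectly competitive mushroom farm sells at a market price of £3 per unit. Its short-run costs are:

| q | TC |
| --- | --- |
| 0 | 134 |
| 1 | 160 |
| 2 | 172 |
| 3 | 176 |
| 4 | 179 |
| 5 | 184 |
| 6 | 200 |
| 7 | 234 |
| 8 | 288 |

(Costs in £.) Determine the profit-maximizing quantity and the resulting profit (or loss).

q = 0 (shut down); profit = -£134

Tabulate TR − TC: q=0: -134; q=1: -157; q=2: -166; q=3: -167; q=4: -167; q=5: -169; q=6: -182; q=7: -213; q=8: -264.
Profit is highest at q = 0. Equivalently, the lowest AVC in the table is 50/5 ≈ £10 at q = 5, and P = £3 falls below it — price never covers variable cost, so the firm shuts down and loses only its fixed cost.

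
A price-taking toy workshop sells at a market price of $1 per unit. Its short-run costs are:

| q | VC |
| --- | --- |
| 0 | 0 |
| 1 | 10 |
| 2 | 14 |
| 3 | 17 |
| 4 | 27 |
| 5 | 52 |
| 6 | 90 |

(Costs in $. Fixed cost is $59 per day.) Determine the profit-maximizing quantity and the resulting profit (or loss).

q = 0 (shut down); profit = -$59

Tabulate TR − TC: q=0: -59; q=1: -68; q=2: -71; q=3: -73; q=4: -82; q=5: -106; q=6: -143.
Profit is highest at q = 0. Equivalently, the lowest AVC in the table is 17/3 ≈ $5.67 at q = 3, and P = $1 falls below it — price never covers variable cost, so the firm shuts down and loses only its fixed cost.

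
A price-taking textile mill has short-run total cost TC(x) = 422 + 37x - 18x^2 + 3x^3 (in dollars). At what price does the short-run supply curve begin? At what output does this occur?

$10 per unit, at x = 3

The shutdown price is the minimum of AVC. VC = 37x - 18x^2 + 3x^3, so AVC = 37 - 18x + 3x^2.
At the minimum of AVC, MC = AVC. MC = 37 - 36x + 9x^2; setting MC = AVC gives 6x^2 - 18x = 0, so x = 3. min AVC = 10.
So the shutdown price is $10.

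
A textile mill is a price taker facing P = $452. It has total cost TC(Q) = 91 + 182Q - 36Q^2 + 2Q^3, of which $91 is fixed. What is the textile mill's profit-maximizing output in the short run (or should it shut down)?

Produce at Q = 15

Variable cost is VC = 182Q - 36Q^2 + 2Q^3, so AVC = VC/Q = 182 - 36Q + 2Q^2 and MC = dTC/dQ = 182 - 72Q + 6Q^2.
AVC hits its minimum where MC = AVC, at Q = 9, giving min AVC = 182 - 36·9 + 2·9^2 = $20.
Because $452 ≥ $20, revenue can cover variable cost; the firm operates.
Solving P = MC: -270 - 72Q + 6Q^2 = 0 ⇒ Q = -3 or 15. On the upward-sloping branch, Q* = 15.
Check: AVC at Q = 15 is $92 ≤ P, so revenue covers variable cost.
Profit = P·Q − TC = 452·15 − 1471 = $5309.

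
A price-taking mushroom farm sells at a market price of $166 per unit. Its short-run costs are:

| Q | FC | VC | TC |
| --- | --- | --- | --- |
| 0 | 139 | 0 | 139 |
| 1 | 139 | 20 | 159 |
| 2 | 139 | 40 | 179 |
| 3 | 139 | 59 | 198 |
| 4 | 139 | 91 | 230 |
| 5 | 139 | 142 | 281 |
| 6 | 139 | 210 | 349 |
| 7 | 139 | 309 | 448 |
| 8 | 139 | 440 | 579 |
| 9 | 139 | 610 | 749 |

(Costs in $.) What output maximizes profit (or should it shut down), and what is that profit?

Q = 8; profit = $749

Tabulate TR − TC: Q=0: -139; Q=1: 7; Q=2: 153; Q=3: 300; Q=4: 434; Q=5: 549; Q=6: 647; Q=7: 714; Q=8: 749; Q=9: 745.
Profit is maximized at Q = 8. AVC there is 440/8 = $55 ≤ P, so producing beats shutting down (which would give -$139).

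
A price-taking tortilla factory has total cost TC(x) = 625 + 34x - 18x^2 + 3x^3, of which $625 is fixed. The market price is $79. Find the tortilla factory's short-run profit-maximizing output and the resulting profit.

Profit = -$325 at x = 5

AVC = 34 - 18x + 3x^2 has its minimum $7 at x = 3; price $79 clears that bar, so the firm operates.
MC = 34 - 36x + 9x^2. Setting P = MC and taking the root on the rising branch gives x* = 5.
TR = 79·5 = 395. TC = 625 + 95 = 720. Profit = 395 − 720 = -$325.
By producing, the firm covers all variable cost plus $300 of fixed cost; shutting down would lose the full $625.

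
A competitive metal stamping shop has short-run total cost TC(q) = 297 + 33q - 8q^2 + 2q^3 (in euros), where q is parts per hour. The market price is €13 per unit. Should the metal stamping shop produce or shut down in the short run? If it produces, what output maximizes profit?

Variable cost is VC = 33q - 8q^2 + 2q^3, so AVC = VC/q = 33 - 8q + 2q^2 and MC = dTC/dq = 33 - 16q + 6q^2.
AVC is minimized where dAVC/dq = -8 + 4q = 0, at q = 2; min AVC = 33 - 8·2 + 2·2^2 = €25.
P = €13 lies below min AVC = €25; no output level covers variable cost.
Best response: produce nothing and absorb the €297 fixed cost.

Shut down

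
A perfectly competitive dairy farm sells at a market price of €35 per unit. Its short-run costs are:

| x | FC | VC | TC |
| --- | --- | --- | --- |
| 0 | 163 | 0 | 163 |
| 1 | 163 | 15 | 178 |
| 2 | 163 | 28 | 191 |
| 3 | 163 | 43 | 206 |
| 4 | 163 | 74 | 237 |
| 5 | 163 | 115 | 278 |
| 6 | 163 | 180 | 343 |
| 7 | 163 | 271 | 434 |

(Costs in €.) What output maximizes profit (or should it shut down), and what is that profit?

Profit at each row (π = 35x − TC): x=0: -163; x=1: -143; x=2: -121; x=3: -101; x=4: -97; x=5: -103; x=6: -133; x=7: -189.
Profit is maximized at x = 4. AVC there is 74/4 = €18.50 ≤ P, so producing beats shutting down (which would give -€163).

x = 4; profit = -€97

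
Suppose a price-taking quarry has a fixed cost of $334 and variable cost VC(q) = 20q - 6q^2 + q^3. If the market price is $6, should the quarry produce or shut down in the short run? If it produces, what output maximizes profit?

Shut down

From TC, MC = TC'(q) = 20 - 12q + 3q^2 and AVC = VC/q = 20 - 6q + q^2.
The AVC parabola has its vertex at q = 6/2 = 3, where AVC = 20 - 6·3 + 3^2 = $11.
Since P = $6 < min AVC = $11, price fails to cover variable cost at any output.
The firm minimizes its loss by shutting down and losing only its fixed cost of $334.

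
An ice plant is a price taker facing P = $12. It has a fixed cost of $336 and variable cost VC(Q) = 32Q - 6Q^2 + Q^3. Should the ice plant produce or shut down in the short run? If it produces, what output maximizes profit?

Variable cost is VC = 32Q - 6Q^2 + Q^3, so AVC = VC/Q = 32 - 6Q + Q^2 and MC = dTC/dQ = 32 - 12Q + 3Q^2.
AVC hits its minimum where MC = AVC, at Q = 3, giving min AVC = 32 - 6·3 + 3^2 = $23.
Since P = $12 < min AVC = $23, price fails to cover variable cost at any output.
Best response: produce nothing and absorb the $336 fixed cost.

Shut down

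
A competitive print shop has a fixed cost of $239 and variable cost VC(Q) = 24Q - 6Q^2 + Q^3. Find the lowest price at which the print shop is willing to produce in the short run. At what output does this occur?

The shutdown price is the minimum of AVC. VC = 24Q - 6Q^2 + Q^3, so AVC = 24 - 6Q + Q^2.
At the minimum of AVC, MC = AVC. MC = 24 - 12Q + 3Q^2; setting MC = AVC gives 2Q^2 - 6Q = 0, so Q = 3. min AVC = 15.
For P < $15 the firm produces nothing.

$15 per unit, at Q = 3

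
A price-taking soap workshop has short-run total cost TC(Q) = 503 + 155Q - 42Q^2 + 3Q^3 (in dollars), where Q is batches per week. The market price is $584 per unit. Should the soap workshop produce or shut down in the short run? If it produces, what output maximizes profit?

Produce at Q = 13

Variable cost is VC = 155Q - 42Q^2 + 3Q^3, so AVC = VC/Q = 155 - 42Q + 3Q^2 and MC = dTC/dQ = 155 - 84Q + 9Q^2.
AVC hits its minimum where MC = AVC, at Q = 7, giving min AVC = 155 - 42·7 + 3·7^2 = $8.
Because $584 ≥ $8, revenue can cover variable cost; the firm operates.
Solving P = MC: -429 - 84Q + 9Q^2 = 0 ⇒ Q = -11/3 or 13. On the upward-sloping branch, Q* = 13.
Check: AVC at Q = 13 is $116 ≤ P, so revenue covers variable cost.
Profit = P·Q − TC = 584·13 − 2011 = $5581.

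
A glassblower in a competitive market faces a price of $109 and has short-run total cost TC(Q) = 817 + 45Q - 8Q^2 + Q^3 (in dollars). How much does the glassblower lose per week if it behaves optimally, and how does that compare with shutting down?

Profit = -$305 at Q = 8

AVC = 45 - 8Q + Q^2; min AVC = $29 at Q = 4. Since P = $109 ≥ min AVC, the firm produces.
MC = 45 - 16Q + 3Q^2. Setting P = MC and taking the root on the rising branch gives Q* = 8.
TR = 109·8 = 872. TC = 817 + 360 = 1177. Profit = 872 − 1177 = -$305.
By producing, the firm covers all variable cost plus $512 of fixed cost; shutting down would lose the full $817.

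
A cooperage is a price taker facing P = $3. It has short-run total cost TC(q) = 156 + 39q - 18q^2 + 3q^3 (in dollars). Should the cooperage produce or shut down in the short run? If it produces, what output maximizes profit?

Shut down

From TC, MC = TC'(q) = 39 - 36q + 9q^2 and AVC = VC/q = 39 - 18q + 3q^2.
The AVC parabola has its vertex at q = 18/6 = 3, where AVC = 39 - 18·3 + 3·3^2 = $12.
With P < min AVC ($3 < $12), every unit sold adds to the loss.
Shutting down limits the loss to fixed cost, $156.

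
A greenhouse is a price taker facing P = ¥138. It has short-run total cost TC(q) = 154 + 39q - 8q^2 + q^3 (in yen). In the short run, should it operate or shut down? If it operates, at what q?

Produce at q = 9

Strip out fixed cost: VC = 39q - 8q^2 + q^3. Then AVC = 39 - 8q + q^2 and MC = 39 - 16q + 3q^2.
AVC is minimized where dAVC/dq = -8 + 2q = 0, at q = 4; min AVC = 39 - 8·4 + 4^2 = ¥23.
Since P = ¥138 ≥ min AVC = ¥23, price covers variable cost and the firm should produce.
P = MC gives -99 - 16q + 3q^2 = 0, with roots -11/3 and 9. Take the larger (rising MC): q* = 9.
Check: AVC at q = 9 is ¥48 ≤ P, so revenue covers variable cost.
Profit = P·q − TC = 138·9 − 586 = ¥656.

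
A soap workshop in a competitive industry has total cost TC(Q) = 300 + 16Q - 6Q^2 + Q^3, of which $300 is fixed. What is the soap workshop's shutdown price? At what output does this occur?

$7 per unit, at Q = 3

The shutdown price is the minimum of AVC. VC = 16Q - 6Q^2 + Q^3, so AVC = 16 - 6Q + Q^2.
At the minimum of AVC, MC = AVC. MC = 16 - 12Q + 3Q^2; setting MC = AVC gives 2Q^2 - 6Q = 0, so Q = 3. min AVC = 7.
So the shutdown price is $7.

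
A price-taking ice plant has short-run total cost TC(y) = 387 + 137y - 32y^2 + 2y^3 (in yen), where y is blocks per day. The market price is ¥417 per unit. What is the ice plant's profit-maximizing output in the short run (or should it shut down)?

Strip out fixed cost: VC = 137y - 32y^2 + 2y^3. Then AVC = 137 - 32y + 2y^2 and MC = 137 - 64y + 6y^2.
AVC hits its minimum where MC = AVC, at y = 8, giving min AVC = 137 - 32·8 + 2·8^2 = ¥9.
P = ¥417 exceeds min AVC = ¥9, so the firm stays open.
Set P = MC: 417 = 137 - 64y + 6y^2 → -280 - 64y + 6y^2 = 0. The roots are y = -10/3 and y = 14; the profit-maximizing output is on the rising part of MC, so y* = 14.
Check: AVC at y = 14 is ¥81 ≤ P, so revenue covers variable cost.
Profit = P·y − TC = 417·14 − 1521 = ¥4317.

Produce at y = 14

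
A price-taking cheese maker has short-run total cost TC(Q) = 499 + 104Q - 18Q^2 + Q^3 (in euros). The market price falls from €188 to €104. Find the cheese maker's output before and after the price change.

MC = 104 - 36Q + 3Q^2; the shutdown threshold is min AVC = €23 (at Q = 9).
With P = €188 above the shutdown price, P = MC gives Q = 14.
At P = €104 ≥ min AVC, set P = MC: Q = 12. The firm stays open but cuts output.

Output falls from 14 to 12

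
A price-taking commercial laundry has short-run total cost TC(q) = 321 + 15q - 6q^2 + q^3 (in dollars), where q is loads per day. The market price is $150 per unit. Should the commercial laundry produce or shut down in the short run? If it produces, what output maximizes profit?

From TC, MC = TC'(q) = 15 - 12q + 3q^2 and AVC = VC/q = 15 - 6q + q^2.
AVC is minimized where dAVC/dq = -6 + 2q = 0, at q = 3; min AVC = 15 - 6·3 + 3^2 = $6.
Since P = $150 ≥ min AVC = $6, price covers variable cost and the firm should produce.
Set P = MC: 150 = 15 - 12q + 3q^2 → -135 - 12q + 3q^2 = 0. The roots are q = -5 and q = 9; the profit-maximizing output is on the rising part of MC, so q* = 9.
Check: AVC at q = 9 is $42 ≤ P, so revenue covers variable cost.
Profit = P·q − TC = 150·9 − 699 = $651.

Produce at q = 9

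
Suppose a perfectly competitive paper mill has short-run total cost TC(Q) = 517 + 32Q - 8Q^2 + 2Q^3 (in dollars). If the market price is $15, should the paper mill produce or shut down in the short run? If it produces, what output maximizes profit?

Shut down

Strip out fixed cost: VC = 32Q - 8Q^2 + 2Q^3. Then AVC = 32 - 8Q + 2Q^2 and MC = 32 - 16Q + 6Q^2.
The AVC parabola has its vertex at Q = 8/4 = 2, where AVC = 32 - 8·2 + 2·2^2 = $24.
With P < min AVC ($15 < $24), every unit sold adds to the loss.
The firm minimizes its loss by shutting down and losing only its fixed cost of $517.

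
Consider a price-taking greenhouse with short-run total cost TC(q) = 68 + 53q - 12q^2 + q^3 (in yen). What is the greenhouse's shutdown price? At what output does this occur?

Short-run supply begins at min AVC. From VC = 53q - 12q^2 + q^3, AVC = 53 - 12q + q^2.
At the minimum of AVC, MC = AVC. MC = 53 - 24q + 3q^2; setting MC = AVC gives 2q^2 - 12q = 0, so q = 6. min AVC = 17.
The firm shuts down for any P below ¥17.

¥17 per unit, at q = 6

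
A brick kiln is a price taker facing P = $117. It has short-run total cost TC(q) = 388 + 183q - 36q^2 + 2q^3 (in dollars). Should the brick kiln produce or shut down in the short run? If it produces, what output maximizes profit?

Produce at q = 11

Variable cost is VC = 183q - 36q^2 + 2q^3, so AVC = VC/q = 183 - 36q + 2q^2 and MC = dTC/dq = 183 - 72q + 6q^2.
AVC is minimized where dAVC/dq = -36 + 4q = 0, at q = 9; min AVC = 183 - 36·9 + 2·9^2 = $21.
P = $117 exceeds min AVC = $21, so the firm stays open.
Set P = MC: 117 = 183 - 72q + 6q^2 → 66 - 72q + 6q^2 = 0. The roots are q = 1 and q = 11; the profit-maximizing output is on the rising part of MC, so q* = 11.
Check: AVC at q = 11 is $29 ≤ P, so revenue covers variable cost.
Profit = P·q − TC = 117·11 − 707 = $580.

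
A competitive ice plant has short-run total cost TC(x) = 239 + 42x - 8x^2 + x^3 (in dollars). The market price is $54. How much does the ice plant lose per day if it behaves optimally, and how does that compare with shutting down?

Profit = -$95 at x = 6

AVC = 42 - 8x + x^2 has its minimum $26 at x = 4; price $54 clears that bar, so the firm operates.
MC = 42 - 16x + 3x^2. Setting P = MC and taking the root on the rising branch gives x* = 6.
TR = 54·6 = 324. TC = 239 + 180 = 419. Profit = 324 − 419 = -$95.
By producing, the firm covers all variable cost plus $144 of fixed cost; shutting down would lose the full $239.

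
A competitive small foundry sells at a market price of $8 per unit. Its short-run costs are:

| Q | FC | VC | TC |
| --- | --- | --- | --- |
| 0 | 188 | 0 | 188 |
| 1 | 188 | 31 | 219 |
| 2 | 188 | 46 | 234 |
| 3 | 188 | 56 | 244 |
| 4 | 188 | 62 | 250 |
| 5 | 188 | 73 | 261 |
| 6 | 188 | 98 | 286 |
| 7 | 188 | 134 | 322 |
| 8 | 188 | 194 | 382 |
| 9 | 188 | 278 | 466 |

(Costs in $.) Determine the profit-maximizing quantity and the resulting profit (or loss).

Q = 0 (shut down); profit = -$188

Compute π = P·Q − TC at each output: Q=0: -188; Q=1: -211; Q=2: -218; Q=3: -220; Q=4: -218; Q=5: -221; Q=6: -238; Q=7: -266; Q=8: -318; Q=9: -394.
Profit is highest at Q = 0. Equivalently, the lowest AVC in the table is 73/5 ≈ $14.60 at Q = 5, and P = $8 falls below it — price never covers variable cost, so the firm shuts down and loses only its fixed cost.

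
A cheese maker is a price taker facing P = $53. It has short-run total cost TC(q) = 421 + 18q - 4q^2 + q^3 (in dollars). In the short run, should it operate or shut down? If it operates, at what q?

From TC, MC = TC'(q) = 18 - 8q + 3q^2 and AVC = VC/q = 18 - 4q + q^2.
AVC hits its minimum where MC = AVC, at q = 2, giving min AVC = 18 - 4·2 + 2^2 = $14.
P = $53 exceeds min AVC = $14, so the firm stays open.
Solving P = MC: -35 - 8q + 3q^2 = 0 ⇒ q = -7/3 or 5. On the upward-sloping branch, q* = 5.
Check: AVC at q = 5 is $23 ≤ P, so revenue covers variable cost.
Profit = P·q − TC = 53·5 − 536 = -$271, a loss, but smaller than the $421 fixed cost the firm would lose by shutting down.

Produce at q = 5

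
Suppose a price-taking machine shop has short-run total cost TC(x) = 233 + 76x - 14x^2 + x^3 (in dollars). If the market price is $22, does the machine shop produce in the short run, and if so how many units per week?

Shut down

Strip out fixed cost: VC = 76x - 14x^2 + x^3. Then AVC = 76 - 14x + x^2 and MC = 76 - 28x + 3x^2.
The AVC parabola has its vertex at x = 14/2 = 7, where AVC = 76 - 14·7 + 7^2 = $27.
With P < min AVC ($22 < $27), every unit sold adds to the loss.
Shutting down limits the loss to fixed cost, $233.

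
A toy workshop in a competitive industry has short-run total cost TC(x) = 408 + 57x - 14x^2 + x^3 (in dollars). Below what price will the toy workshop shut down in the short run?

$8 per unit

The firm shuts down when price falls below the minimum of average variable cost. AVC = VC/x = 57 - 14x + x^2.
At the minimum of AVC, MC = AVC. MC = 57 - 28x + 3x^2; setting MC = AVC gives 2x^2 - 14x = 0, so x = 7. min AVC = 8.
So the shutdown price is $8.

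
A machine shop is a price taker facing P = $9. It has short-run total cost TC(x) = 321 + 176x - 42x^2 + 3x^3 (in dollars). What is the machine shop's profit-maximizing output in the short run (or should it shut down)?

Strip out fixed cost: VC = 176x - 42x^2 + 3x^3. Then AVC = 176 - 42x + 3x^2 and MC = 176 - 84x + 9x^2.
AVC is minimized where dAVC/dx = -42 + 6x = 0, at x = 7; min AVC = 176 - 42·7 + 3·7^2 = $29.
P = $9 lies below min AVC = $29; no output level covers variable cost.
Best response: produce nothing and absorb the $321 fixed cost.

Shut down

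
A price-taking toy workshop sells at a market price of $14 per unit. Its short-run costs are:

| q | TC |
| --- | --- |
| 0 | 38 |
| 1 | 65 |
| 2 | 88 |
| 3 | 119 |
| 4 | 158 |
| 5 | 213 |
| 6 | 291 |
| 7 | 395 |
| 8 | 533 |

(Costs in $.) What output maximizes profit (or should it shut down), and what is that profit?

Compute π = P·q − TC at each output: q=0: -38; q=1: -51; q=2: -60; q=3: -77; q=4: -102; q=5: -143; q=6: -207; q=7: -297; q=8: -421.
Profit is highest at q = 0. Equivalently, the lowest AVC in the table is 50/2 ≈ $25 at q = 2, and P = $14 falls below it — price never covers variable cost, so the firm shuts down and loses only its fixed cost.

q = 0 (shut down); profit = -$38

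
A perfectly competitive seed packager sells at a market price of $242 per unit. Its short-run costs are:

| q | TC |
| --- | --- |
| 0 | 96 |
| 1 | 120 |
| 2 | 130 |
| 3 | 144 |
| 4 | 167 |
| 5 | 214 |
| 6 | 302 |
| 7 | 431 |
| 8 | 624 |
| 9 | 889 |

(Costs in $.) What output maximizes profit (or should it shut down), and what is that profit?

Compute π = P·q − TC at each output: q=0: -96; q=1: 122; q=2: 354; q=3: 582; q=4: 801; q=5: 996; q=6: 1150; q=7: 1263; q=8: 1312; q=9: 1289.
Profit is maximized at q = 8. AVC there is 528/8 = $66 ≤ P, so producing beats shutting down (which would give -$96).

q = 8; profit = $1312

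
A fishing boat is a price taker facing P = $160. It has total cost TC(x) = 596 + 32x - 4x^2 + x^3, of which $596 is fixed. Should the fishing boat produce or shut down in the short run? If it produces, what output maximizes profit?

Produce at x = 8

Strip out fixed cost: VC = 32x - 4x^2 + x^3. Then AVC = 32 - 4x + x^2 and MC = 32 - 8x + 3x^2.
AVC is minimized where dAVC/dx = -4 + 2x = 0, at x = 2; min AVC = 32 - 4·2 + 2^2 = $28.
Since P = $160 ≥ min AVC = $28, price covers variable cost and the firm should produce.
Set P = MC: 160 = 32 - 8x + 3x^2 → -128 - 8x + 3x^2 = 0. The roots are x = -16/3 and x = 8; the profit-maximizing output is on the rising part of MC, so x* = 8.
Check: AVC at x = 8 is $64 ≤ P, so revenue covers variable cost.
Profit = P·x − TC = 160·8 − 1108 = $172.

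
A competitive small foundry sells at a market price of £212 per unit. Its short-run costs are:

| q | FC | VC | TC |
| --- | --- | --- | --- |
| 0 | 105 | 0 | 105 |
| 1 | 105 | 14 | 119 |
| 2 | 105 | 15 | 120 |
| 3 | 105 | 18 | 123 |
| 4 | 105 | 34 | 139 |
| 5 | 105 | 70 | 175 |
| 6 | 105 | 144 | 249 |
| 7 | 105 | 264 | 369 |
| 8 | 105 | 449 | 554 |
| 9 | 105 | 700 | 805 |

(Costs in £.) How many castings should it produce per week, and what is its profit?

Tabulate TR − TC: q=0: -105; q=1: 93; q=2: 304; q=3: 513; q=4: 709; q=5: 885; q=6: 1023; q=7: 1115; q=8: 1142; q=9: 1103.
Profit is maximized at q = 8. AVC there is 449/8 = £56.12 ≤ P, so producing beats shutting down (which would give -£105).

q = 8; profit = £1142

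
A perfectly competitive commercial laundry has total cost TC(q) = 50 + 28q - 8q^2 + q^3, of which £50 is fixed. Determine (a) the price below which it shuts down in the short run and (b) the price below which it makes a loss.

Shutdown price = £12; break-even price = £23

AVC = 28 - 8q + q^2; minimized at q = 4, giving min AVC = £12. That is the shutdown price.
ATC = 50/q + 28 - 8q + q^2. Setting dATC/dq = −50/q^2 − 8 + 2q = 0 gives q = 5 (since 2·5^3 − 8·5^2 = 50).
min ATC = 50/5 + 28 − 8·5 + 5^2 = £23. That is the break-even price.
For £12 ≤ P < £23 the firm produces at a loss; below £12 it shuts down.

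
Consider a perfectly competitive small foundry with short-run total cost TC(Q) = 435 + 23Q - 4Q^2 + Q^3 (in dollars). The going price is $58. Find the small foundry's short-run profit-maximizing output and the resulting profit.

Profit = -$285 at Q = 5

AVC = 23 - 4Q + Q^2; min AVC = $19 at Q = 2. Since P = $58 ≥ min AVC, the firm produces.
MC = 23 - 8Q + 3Q^2. Setting P = MC and taking the root on the rising branch gives Q* = 5.
TR = 58·5 = 290. TC = 435 + 140 = 575. Profit = 290 − 575 = -$285.
That loss of $285 beats the $435 the firm would lose by shutting down; producing recovers $150 of fixed cost.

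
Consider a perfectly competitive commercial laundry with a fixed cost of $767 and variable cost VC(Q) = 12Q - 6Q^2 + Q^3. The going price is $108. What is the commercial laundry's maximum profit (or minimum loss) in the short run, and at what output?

Profit = -$127 at Q = 8

AVC = 12 - 6Q + Q^2 has its minimum $3 at Q = 3; price $108 clears that bar, so the firm operates.
MC = 12 - 12Q + 3Q^2. Setting P = MC and taking the root on the rising branch gives Q* = 8.
TR = 108·8 = 864. TC = 767 + 224 = 991. Profit = 864 − 991 = -$127.
That loss of $127 beats the $767 the firm would lose by shutting down; producing recovers $640 of fixed cost.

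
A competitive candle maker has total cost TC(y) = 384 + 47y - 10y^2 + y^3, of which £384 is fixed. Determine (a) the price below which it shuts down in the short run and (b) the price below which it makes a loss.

Shutdown price = min AVC. AVC = 47 - 10y + y^2, with vertex at y = 5 and minimum £22.
ATC = 384/y + 47 - 10y + y^2. Setting dATC/dy = −384/y^2 − 10 + 2y = 0 gives y = 8 (since 2·8^3 − 10·8^2 = 384).
min ATC = 384/8 + 47 − 10·8 + 8^2 = £79. That is the break-even price.
Between these two prices the firm operates at a loss; above £79 it earns a profit.

Shutdown price = £22; break-even price = £79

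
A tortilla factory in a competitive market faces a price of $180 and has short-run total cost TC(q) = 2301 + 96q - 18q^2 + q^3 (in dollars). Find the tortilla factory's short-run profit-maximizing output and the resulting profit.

AVC = 96 - 18q + q^2 has its minimum $15 at q = 9; price $180 clears that bar, so the firm operates.
With MC = 96 - 36q + 3q^2, P = MC on the upward-sloping part at q* = 14.
TR = 180·14 = 2520. TC = 2301 + 560 = 2861. Profit = 2520 − 2861 = -$341.
That loss of $341 beats the $2301 the firm would lose by shutting down; producing recovers $1960 of fixed cost.

Profit = -$341 at q = 14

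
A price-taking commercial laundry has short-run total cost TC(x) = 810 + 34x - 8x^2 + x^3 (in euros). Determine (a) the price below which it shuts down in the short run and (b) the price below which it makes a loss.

Shutdown price = min AVC. AVC = 34 - 8x + x^2, with vertex at x = 4 and minimum €18.
ATC = 810/x + 34 - 8x + x^2. Setting dATC/dx = −810/x^2 − 8 + 2x = 0 gives x = 9 (since 2·9^3 − 8·9^2 = 810).
min ATC = 810/9 + 34 − 8·9 + 9^2 = €133. That is the break-even price.
For €18 ≤ P < €133 the firm produces at a loss; below €18 it shuts down.

Shutdown price = €18; break-even price = €133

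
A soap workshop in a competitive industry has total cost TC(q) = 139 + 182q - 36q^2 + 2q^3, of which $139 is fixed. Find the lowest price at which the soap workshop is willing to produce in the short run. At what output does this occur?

The shutdown price is the minimum of AVC. VC = 182q - 36q^2 + 2q^3, so AVC = 182 - 36q + 2q^2.
At the minimum of AVC, MC = AVC. MC = 182 - 72q + 6q^2; setting MC = AVC gives 4q^2 - 36q = 0, so q = 9. min AVC = 20.
The firm shuts down for any P below $20.

$20 per unit, at q = 9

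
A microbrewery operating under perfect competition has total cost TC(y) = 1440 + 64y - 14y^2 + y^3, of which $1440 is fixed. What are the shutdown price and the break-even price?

Shutdown price = $15; break-even price = $160

Shutdown price = min AVC. AVC = 64 - 14y + y^2, with vertex at y = 7 and minimum $15.
ATC = 1440/y + 64 - 14y + y^2. Setting dATC/dy = −1440/y^2 − 14 + 2y = 0 gives y = 12 (since 2·12^3 − 14·12^2 = 1440).
min ATC = 1440/12 + 64 − 14·12 + 12^2 = $160. That is the break-even price.
For $15 ≤ P < $160 the firm produces at a loss; below $15 it shuts down.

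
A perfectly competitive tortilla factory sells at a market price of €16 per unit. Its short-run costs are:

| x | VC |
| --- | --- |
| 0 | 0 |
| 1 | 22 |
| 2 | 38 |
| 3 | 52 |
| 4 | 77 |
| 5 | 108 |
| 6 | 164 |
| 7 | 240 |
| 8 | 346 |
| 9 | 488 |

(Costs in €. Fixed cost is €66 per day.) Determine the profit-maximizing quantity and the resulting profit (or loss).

x = 0 (shut down); profit = -€66

Compute π = P·x − TC at each output: x=0: -66; x=1: -72; x=2: -72; x=3: -70; x=4: -79; x=5: -94; x=6: -134; x=7: -194; x=8: -284; x=9: -410.
Profit is highest at x = 0. Equivalently, the lowest AVC in the table is 52/3 ≈ €17.33 at x = 3, and P = €16 falls below it — price never covers variable cost, so the firm shuts down and loses only its fixed cost.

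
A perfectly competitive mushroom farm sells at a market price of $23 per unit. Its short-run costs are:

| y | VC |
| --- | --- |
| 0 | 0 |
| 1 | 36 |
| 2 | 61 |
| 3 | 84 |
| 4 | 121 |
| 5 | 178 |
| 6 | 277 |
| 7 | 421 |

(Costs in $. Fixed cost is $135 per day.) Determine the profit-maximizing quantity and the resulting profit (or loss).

y = 0 (shut down); profit = -$135

Profit at each row (π = 23y − TC): y=0: -135; y=1: -148; y=2: -150; y=3: -150; y=4: -164; y=5: -198; y=6: -274; y=7: -395.
Profit is highest at y = 0. Equivalently, the lowest AVC in the table is 84/3 ≈ $28 at y = 3, and P = $23 falls below it — price never covers variable cost, so the firm shuts down and loses only its fixed cost.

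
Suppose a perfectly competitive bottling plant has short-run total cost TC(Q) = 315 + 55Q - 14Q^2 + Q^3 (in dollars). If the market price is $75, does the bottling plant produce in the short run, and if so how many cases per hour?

Variable cost is VC = 55Q - 14Q^2 + Q^3, so AVC = VC/Q = 55 - 14Q + Q^2 and MC = dTC/dQ = 55 - 28Q + 3Q^2.
The AVC parabola has its vertex at Q = 14/2 = 7, where AVC = 55 - 14·7 + 7^2 = $6.
P = $75 exceeds min AVC = $6, so the firm stays open.
Set P = MC: 75 = 55 - 28Q + 3Q^2 → -20 - 28Q + 3Q^2 = 0. The roots are Q = -2/3 and Q = 10; the profit-maximizing output is on the rising part of MC, so Q* = 10.
Check: AVC at Q = 10 is $15 ≤ P, so revenue covers variable cost.
Profit = P·Q − TC = 75·10 − 465 = $285.

Produce at Q = 10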